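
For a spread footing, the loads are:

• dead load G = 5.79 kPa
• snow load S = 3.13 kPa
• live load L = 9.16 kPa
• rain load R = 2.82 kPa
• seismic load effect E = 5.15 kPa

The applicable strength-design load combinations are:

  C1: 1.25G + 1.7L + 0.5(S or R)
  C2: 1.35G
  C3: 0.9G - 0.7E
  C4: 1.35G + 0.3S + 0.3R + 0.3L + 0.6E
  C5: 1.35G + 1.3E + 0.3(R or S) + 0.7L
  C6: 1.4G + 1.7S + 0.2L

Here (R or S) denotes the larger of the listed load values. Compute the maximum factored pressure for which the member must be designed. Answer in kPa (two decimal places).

24.37 kPa

(S or R) → S = 3.13 kPa; (R or S) → S = 3.13 kPa.
C1: 1.25(5.79) + 1.7(9.16) + 0.5(3.13) = 24.37
C2: 1.35(5.79) = 7.82
C3: 0.9(5.79) - 0.7(5.15) = 1.61
C4: 1.35(5.79) + 0.3(3.13) + 0.3(2.82) + 0.3(9.16) + 0.6(5.15) = 15.44
C5: 1.35(5.79) + 1.3(5.15) + 0.3(3.13) + 0.7(9.16) = 21.86
C6: 1.4(5.79) + 1.7(3.13) + 0.2(9.16) = 8.11 + 5.32 + 1.83 = 15.26
Maximum is from combination 1.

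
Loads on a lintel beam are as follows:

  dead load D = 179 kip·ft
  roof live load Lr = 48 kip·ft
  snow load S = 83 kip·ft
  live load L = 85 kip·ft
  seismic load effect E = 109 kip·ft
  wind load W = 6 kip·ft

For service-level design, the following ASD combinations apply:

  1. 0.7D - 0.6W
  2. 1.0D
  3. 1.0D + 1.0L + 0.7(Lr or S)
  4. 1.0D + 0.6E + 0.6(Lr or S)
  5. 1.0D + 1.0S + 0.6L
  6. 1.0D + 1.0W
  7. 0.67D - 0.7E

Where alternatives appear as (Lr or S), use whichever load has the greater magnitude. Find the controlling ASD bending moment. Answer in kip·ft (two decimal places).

322.10 kip·ft

(Lr or S) → S = 83 kip·ft.
1. 0.7(179) - 0.6(6) = 125.30 - 3.60 = 121.70
2. 1.0(179) = 179.00
3. 1.0(179) + 1.0(85) + 0.7(83) = 179.00 + 85.00 + 58.10 = 322.10
4. 1.0(179) + 0.6(109) + 0.6(83) = 179.00 + 65.40 + 49.80 = 294.20
5. 1.0(179) + 1.0(83) + 0.6(85) = 179.00 + 83.00 + 51.00 = 313.00
6. 1.0(179) + 1.0(6) = 179.00 + 6.00 = 185.00
7. 0.67(179) - 0.7(109) = 119.93 - 76.30 = 43.63
Maximum is from combination 3.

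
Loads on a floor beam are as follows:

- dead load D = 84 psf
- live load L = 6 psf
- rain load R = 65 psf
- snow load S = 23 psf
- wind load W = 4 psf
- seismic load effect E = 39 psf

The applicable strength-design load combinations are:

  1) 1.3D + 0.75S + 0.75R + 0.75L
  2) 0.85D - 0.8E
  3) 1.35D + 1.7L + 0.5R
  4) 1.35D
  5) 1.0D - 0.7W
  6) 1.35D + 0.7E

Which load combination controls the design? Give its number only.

Combination 1

1) 1.3(84) + 0.75(23) + 0.75(65) + 0.75(6) = 109.20 + 17.25 + 48.75 + 4.50 = 179.70
2) 0.85(84) - 0.8(39) = 71.40 - 31.20 = 40.20
3) 1.35(84) + 1.7(6) + 0.5(65) = 113.40 + 10.20 + 32.50 = 156.10
4) 1.35(84) = 113.40
5) 1.0(84) - 0.7(4) = 84.00 - 2.80 = 81.20
6) 1.35(84) + 0.7(39) = 113.40 + 27.30 = 140.70
The largest value is 179.70 psf from combination 1.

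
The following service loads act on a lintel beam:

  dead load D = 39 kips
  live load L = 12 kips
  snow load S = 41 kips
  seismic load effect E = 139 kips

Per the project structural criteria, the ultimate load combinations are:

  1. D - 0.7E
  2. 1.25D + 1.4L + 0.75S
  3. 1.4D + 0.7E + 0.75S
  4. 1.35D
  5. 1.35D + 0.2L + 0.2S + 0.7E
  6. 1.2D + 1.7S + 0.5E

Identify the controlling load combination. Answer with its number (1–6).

1. 1.0(39) - 0.7(139) = 39.0 - 97.3 = -58.3
2. 1.25(39) + 1.4(12) + 0.75(41) = 96.3
3. 1.4(39) + 0.7(139) + 0.75(41) = 54.6 + 97.3 + 30.8 = 182.7
4. 1.35(39) = 52.7
5. 1.35(39) + 0.2(12) + 0.2(41) + 0.7(139) = 52.7 + 2.4 + 8.2 + 97.3 = 160.6
6. 1.2(39) + 1.7(41) + 0.5(139) = 46.8 + 69.7 + 69.5 = 186.0
The largest value is 186.0 kips from combination 6.

Combination 6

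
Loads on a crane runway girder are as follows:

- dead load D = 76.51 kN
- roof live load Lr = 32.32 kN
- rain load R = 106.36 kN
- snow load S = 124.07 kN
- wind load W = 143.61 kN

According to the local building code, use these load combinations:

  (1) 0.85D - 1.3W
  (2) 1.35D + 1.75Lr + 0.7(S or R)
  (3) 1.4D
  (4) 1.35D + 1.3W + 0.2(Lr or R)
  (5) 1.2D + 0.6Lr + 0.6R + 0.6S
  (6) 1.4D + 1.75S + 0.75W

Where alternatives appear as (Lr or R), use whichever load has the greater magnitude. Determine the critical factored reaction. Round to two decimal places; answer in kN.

(S or R) → S = 124.07 kN; (Lr or R) → R = 106.36 kN.
(1) 0.85(76.51) - 1.3(143.61) = 65.03 - 186.69 = -121.66
(2) 1.35(76.51) + 1.75(32.32) + 0.7(124.07) = 103.29 + 56.56 + 86.85 = 246.70
(3) 1.4(76.51) = 107.11
(4) 1.35(76.51) + 1.3(143.61) + 0.2(106.36) = 103.29 + 186.69 + 21.27 = 311.25
(5) 1.2(76.51) + 0.6(32.32) + 0.6(106.36) + 0.6(124.07) = 91.81 + 19.39 + 63.82 + 74.44 = 249.46
(6) 1.4(76.51) + 1.75(124.07) + 0.75(143.61) = 107.11 + 217.12 + 107.71 = 431.94
Maximum is from combination 6.

431.94 kN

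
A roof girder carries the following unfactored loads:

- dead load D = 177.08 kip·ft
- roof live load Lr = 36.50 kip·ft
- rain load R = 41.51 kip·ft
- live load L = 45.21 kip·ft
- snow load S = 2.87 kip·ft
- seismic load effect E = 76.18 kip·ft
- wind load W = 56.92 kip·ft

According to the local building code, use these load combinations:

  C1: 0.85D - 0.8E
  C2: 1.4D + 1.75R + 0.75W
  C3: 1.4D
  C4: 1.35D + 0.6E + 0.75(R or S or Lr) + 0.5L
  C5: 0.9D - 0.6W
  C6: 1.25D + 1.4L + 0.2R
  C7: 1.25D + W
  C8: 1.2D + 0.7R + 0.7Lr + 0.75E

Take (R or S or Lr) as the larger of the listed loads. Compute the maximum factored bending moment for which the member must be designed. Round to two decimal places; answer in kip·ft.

363.24 kip·ft

(R or S or Lr) → R = 41.51 kip·ft.
C1: 0.85(177.08) - 0.8(76.18) = 89.57
C2: 1.4(177.08) + 1.75(41.51) + 0.75(56.92) = 363.24
C3: 1.4(177.08) = 247.91
C4: 1.35(177.08) + 0.6(76.18) + 0.75(41.51) + 0.5(45.21) = 338.50
C5: 0.9(177.08) - 0.6(56.92) = 125.22
C6: 1.25(177.08) + 1.4(45.21) + 0.2(41.51) = 292.95
C7: 1.25(177.08) + 1.0(56.92) = 278.27
C8: 1.2(177.08) + 0.7(41.51) + 0.7(36.50) + 0.75(76.18) = 324.24
The controlling combination is 2, giving 363.24 kip·ft.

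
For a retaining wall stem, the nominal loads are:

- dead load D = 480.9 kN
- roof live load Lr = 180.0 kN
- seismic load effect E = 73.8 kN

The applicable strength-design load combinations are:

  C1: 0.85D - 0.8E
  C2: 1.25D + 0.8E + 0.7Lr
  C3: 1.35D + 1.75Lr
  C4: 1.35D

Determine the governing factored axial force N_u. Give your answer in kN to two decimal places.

964.22 kN

C1: 0.85(480.9) - 0.8(73.8) = 408.77 - 59.04 = 349.73
C2: 1.25(480.9) + 0.8(73.8) + 0.7(180.0) = 601.13 + 59.04 + 126.00 = 786.17
C3: 1.35(480.9) + 1.75(180.0) = 649.22 + 315.00 = 964.22
C4: 1.35(480.9) = 649.22
Combination 3 governs: N_u = 964.22 kN.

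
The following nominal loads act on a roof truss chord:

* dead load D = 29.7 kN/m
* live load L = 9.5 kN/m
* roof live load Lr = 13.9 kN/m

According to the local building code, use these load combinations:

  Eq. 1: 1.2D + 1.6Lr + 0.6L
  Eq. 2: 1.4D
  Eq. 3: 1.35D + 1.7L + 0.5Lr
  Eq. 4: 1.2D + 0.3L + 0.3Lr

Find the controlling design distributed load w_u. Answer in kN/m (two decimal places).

63.58 kN/m

Eq. 1: 1.2(29.7) + 1.6(13.9) + 0.6(9.5) = 35.64 + 22.24 + 5.70 = 63.58
Eq. 2: 1.4(29.7) = 41.58
Eq. 3: 1.35(29.7) + 1.7(9.5) + 0.5(13.9) = 40.10 + 16.15 + 6.95 = 63.20
Eq. 4: 1.2(29.7) + 0.3(9.5) + 0.3(13.9) = 35.64 + 2.85 + 4.17 = 42.66
The controlling combination is 1, giving 63.58 kN/m.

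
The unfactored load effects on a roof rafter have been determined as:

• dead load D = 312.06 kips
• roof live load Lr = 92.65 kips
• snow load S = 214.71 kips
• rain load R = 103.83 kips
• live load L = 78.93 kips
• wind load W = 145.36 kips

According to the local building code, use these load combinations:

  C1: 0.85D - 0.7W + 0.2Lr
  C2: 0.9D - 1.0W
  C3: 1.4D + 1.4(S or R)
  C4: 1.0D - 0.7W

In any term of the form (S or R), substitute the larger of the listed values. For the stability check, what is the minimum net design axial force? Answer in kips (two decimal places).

(S or R) → S = 214.71 kips.
C1: 0.85(312.06) - 0.7(145.36) + 0.2(92.65) = 265.25 - 101.75 + 18.53 = 182.03
C2: 0.9(312.06) - 1.0(145.36) = 280.85 - 145.36 = 135.49
C3: 1.4(312.06) + 1.4(214.71) = 737.48
C4: 1.0(312.06) - 0.7(145.36) = 312.06 - 101.75 = 210.31
Combination 2 gives the minimum: 135.49 kips.

135.49 kips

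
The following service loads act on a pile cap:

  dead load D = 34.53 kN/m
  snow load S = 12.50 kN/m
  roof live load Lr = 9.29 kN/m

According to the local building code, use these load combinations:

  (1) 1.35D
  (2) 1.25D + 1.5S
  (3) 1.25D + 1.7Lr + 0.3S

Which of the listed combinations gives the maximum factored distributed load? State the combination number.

Combination 3

(1) 1.35(34.53) = 46.62
(2) 1.25(34.53) + 1.5(12.50) = 43.16 + 18.75 = 61.91
(3) 1.25(34.53) + 1.7(9.29) + 0.3(12.50) = 62.71
The largest value is 62.71 kN/m from combination 3.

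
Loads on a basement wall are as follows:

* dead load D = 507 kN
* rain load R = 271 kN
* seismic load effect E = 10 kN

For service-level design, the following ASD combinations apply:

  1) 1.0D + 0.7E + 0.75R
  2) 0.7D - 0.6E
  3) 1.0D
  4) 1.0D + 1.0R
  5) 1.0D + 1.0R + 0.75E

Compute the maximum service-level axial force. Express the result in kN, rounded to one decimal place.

1) 1.0(507) + 0.7(10) + 0.75(271) = 507.0 + 7.0 + 203.3 = 717.3
2) 0.7(507) - 0.6(10) = 354.9 - 6.0 = 348.9
3) 1.0(507) = 507.0
4) 1.0(507) + 1.0(271) = 507.0 + 271.0 = 778.0
5) 1.0(507) + 1.0(271) + 0.75(10) = 507.0 + 271.0 + 7.5 = 785.5
Combination 5 governs: N = 785.5 kN.

785.5 kN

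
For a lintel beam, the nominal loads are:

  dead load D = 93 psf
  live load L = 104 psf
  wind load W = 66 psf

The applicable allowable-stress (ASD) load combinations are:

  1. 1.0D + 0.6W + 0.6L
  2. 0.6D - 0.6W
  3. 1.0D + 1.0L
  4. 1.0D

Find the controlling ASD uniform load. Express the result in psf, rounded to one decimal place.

1. 1.0(93) + 0.6(66) + 0.6(104) = 93.0 + 39.6 + 62.4 = 195.0
2. 0.6(93) - 0.6(66) = 55.8 - 39.6 = 16.2
3. 1.0(93) + 1.0(104) = 93.0 + 104.0 = 197.0
4. 1.0(93) = 93.0
Combination 3 governs: q = 197.0 psf.

197.0 psf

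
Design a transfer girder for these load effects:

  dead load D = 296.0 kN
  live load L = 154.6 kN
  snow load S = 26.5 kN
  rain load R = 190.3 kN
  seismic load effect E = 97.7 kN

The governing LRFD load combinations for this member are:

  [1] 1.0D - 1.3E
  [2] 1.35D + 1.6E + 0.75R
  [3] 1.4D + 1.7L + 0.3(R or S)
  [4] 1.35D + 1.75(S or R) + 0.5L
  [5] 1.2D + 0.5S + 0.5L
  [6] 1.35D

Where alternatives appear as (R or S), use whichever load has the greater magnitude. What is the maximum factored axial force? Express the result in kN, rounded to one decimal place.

(R or S) → R = 190.3 kN; (S or R) → R = 190.3 kN.
[1] 1.0(296.0) - 1.3(97.7) = 169.0
[2] 1.35(296.0) + 1.6(97.7) + 0.75(190.3) = 698.6
[3] 1.4(296.0) + 1.7(154.6) + 0.3(190.3) = 734.3
[4] 1.35(296.0) + 1.75(190.3) + 0.5(154.6) = 809.9
[5] 1.2(296.0) + 0.5(26.5) + 0.5(154.6) = 445.8
[6] 1.35(296.0) = 399.6
The controlling combination is 4, giving 809.9 kN.

809.9 kN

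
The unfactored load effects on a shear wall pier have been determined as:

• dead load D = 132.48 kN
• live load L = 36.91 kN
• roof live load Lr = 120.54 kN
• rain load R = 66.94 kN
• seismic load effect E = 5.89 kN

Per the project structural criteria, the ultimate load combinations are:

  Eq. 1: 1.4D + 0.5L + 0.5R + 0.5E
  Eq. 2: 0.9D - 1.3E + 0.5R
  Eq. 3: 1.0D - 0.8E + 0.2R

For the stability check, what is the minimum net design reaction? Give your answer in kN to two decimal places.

Eq. 1: 1.4(132.48) + 0.5(36.91) + 0.5(66.94) + 0.5(5.89) = 240.34
Eq. 2: 0.9(132.48) - 1.3(5.89) + 0.5(66.94) = 145.05
Eq. 3: 1.0(132.48) - 0.8(5.89) + 0.2(66.94) = 132.48 - 4.71 + 13.39 = 141.16
Combination 3 gives the minimum: 141.16 kN.

141.16 kN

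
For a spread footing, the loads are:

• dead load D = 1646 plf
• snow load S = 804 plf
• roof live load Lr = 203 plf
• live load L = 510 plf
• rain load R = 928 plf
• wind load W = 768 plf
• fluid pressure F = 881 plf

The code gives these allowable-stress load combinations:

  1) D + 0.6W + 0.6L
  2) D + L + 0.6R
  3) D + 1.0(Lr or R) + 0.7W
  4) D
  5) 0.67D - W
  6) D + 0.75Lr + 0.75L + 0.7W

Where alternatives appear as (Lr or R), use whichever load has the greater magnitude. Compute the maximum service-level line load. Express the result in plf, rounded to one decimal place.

3111.6 plf

(Lr or R) → R = 928 plf.
1) 1.0(1646) + 0.6(768) + 0.6(510) = 1646.0 + 460.8 + 306.0 = 2412.8
2) 1.0(1646) + 1.0(510) + 0.6(928) = 1646.0 + 510.0 + 556.8 = 2712.8
3) 1.0(1646) + 1.0(928) + 0.7(768) = 1646.0 + 928.0 + 537.6 = 3111.6
4) 1.0(1646) = 1646.0
5) 0.67(1646) - 1.0(768) = 1102.8 - 768.0 = 334.8
6) 1.0(1646) + 0.75(203) + 0.75(510) + 0.7(768) = 1646.0 + 152.3 + 382.5 + 537.6 = 2718.4
Maximum is from combination 3.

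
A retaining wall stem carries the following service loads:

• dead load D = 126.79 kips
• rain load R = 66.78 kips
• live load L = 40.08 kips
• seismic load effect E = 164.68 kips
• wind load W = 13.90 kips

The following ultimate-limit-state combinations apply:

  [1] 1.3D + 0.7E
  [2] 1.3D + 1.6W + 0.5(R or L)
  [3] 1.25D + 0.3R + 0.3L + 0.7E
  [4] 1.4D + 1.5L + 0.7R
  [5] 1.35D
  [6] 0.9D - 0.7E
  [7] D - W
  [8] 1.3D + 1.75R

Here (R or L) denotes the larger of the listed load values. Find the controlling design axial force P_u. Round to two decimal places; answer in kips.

305.82 kips

(R or L) → R = 66.78 kips.
[1] 1.3(126.79) + 0.7(164.68) = 280.10
[2] 1.3(126.79) + 1.6(13.90) + 0.5(66.78) = 164.83 + 22.24 + 33.39 = 220.46
[3] 1.25(126.79) + 0.3(66.78) + 0.3(40.08) + 0.7(164.68) = 158.49 + 20.03 + 12.02 + 115.28 = 305.82
[4] 1.4(126.79) + 1.5(40.08) + 0.7(66.78) = 284.37
[5] 1.35(126.79) = 171.17
[6] 0.9(126.79) - 0.7(164.68) = 114.11 - 115.28 = -1.17
[7] 1.0(126.79) - 1.0(13.90) = 126.79 - 13.90 = 112.89
[8] 1.3(126.79) + 1.75(66.78) = 281.69
Maximum is from combination 3.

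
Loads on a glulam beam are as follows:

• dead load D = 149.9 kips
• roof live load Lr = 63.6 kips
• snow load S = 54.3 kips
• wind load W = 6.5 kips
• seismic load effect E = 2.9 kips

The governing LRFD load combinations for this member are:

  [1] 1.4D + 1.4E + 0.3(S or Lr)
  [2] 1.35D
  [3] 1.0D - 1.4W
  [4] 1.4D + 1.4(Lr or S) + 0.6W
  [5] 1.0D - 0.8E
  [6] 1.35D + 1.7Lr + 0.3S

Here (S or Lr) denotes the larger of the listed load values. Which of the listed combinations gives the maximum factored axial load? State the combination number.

(S or Lr) → Lr = 63.6 kips; (Lr or S) → Lr = 63.6 kips.
[1] 1.4(149.9) + 1.4(2.9) + 0.3(63.6) = 233.0
[2] 1.35(149.9) = 202.4
[3] 1.0(149.9) - 1.4(6.5) = 140.8
[4] 1.4(149.9) + 1.4(63.6) + 0.6(6.5) = 302.8
[5] 1.0(149.9) - 0.8(2.9) = 147.6
[6] 1.35(149.9) + 1.7(63.6) + 0.3(54.3) = 326.8
The largest value is 326.8 kips from combination 6.

Combination 6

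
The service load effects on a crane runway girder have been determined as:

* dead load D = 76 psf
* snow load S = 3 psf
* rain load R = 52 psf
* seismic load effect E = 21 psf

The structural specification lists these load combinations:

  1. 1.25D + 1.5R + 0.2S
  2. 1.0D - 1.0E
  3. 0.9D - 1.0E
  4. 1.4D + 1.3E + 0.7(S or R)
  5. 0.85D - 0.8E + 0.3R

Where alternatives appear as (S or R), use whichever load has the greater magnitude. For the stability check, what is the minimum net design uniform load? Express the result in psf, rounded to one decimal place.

(S or R) → R = 52 psf.
1. 1.25(76) + 1.5(52) + 0.2(3) = 173.6
2. 1.0(76) - 1.0(21) = 55.0
3. 0.9(76) - 1.0(21) = 47.4
4. 1.4(76) + 1.3(21) + 0.7(52) = 170.1
5. 0.85(76) - 0.8(21) + 0.3(52) = 63.4
Combination 3 gives the minimum: 47.4 psf.

47.4 psf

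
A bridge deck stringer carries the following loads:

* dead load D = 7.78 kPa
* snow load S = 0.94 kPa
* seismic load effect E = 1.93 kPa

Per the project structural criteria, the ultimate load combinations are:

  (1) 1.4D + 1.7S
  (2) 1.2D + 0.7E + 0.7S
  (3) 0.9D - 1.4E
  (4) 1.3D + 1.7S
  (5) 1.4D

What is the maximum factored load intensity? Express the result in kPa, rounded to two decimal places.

(1) 1.4(7.78) + 1.7(0.94) = 10.89 + 1.60 = 12.49
(2) 1.2(7.78) + 0.7(1.93) + 0.7(0.94) = 9.34 + 1.35 + 0.66 = 11.35
(3) 0.9(7.78) - 1.4(1.93) = 7.00 - 2.70 = 4.30
(4) 1.3(7.78) + 1.7(0.94) = 10.11 + 1.60 = 11.71
(5) 1.4(7.78) = 10.89
The controlling combination is 1, giving 12.49 kPa.

12.49 kPa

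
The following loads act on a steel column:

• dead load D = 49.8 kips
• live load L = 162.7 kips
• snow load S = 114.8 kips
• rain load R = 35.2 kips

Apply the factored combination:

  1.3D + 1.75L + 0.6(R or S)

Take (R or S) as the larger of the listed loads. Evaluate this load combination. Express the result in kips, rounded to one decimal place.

418.3 kips

(R or S) → S = 114.8 kips.
1.3(49.8) + 1.75(162.7) + 0.6(114.8) = 418.3
P_u = 418.3 kips.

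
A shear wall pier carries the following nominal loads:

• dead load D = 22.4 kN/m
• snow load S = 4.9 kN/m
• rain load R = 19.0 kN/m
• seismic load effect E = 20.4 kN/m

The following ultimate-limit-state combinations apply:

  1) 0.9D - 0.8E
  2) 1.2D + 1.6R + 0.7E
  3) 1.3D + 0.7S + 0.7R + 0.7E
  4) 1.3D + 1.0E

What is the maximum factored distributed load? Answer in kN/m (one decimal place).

71.6 kN/m

1) 0.9(22.4) - 0.8(20.4) = 3.8
2) 1.2(22.4) + 1.6(19.0) + 0.7(20.4) = 71.6
3) 1.3(22.4) + 0.7(4.9) + 0.7(19.0) + 0.7(20.4) = 60.1
4) 1.3(22.4) + 1.0(20.4) = 49.5
Combination 2 governs: w_u = 71.6 kN/m.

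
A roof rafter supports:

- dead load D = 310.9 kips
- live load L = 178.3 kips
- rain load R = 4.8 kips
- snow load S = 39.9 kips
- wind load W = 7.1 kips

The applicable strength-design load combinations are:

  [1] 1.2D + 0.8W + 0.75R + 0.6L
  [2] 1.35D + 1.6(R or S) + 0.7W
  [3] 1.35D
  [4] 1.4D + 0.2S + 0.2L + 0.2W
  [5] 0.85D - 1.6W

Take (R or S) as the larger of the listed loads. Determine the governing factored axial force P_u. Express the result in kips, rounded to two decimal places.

(R or S) → S = 39.9 kips.
[1] 1.2(310.9) + 0.8(7.1) + 0.75(4.8) + 0.6(178.3) = 373.08 + 5.68 + 3.60 + 106.98 = 489.34
[2] 1.35(310.9) + 1.6(39.9) + 0.7(7.1) = 419.72 + 63.84 + 4.97 = 488.53
[3] 1.35(310.9) = 419.72
[4] 1.4(310.9) + 0.2(39.9) + 0.2(178.3) + 0.2(7.1) = 435.26 + 7.98 + 35.66 + 1.42 = 480.32
[5] 0.85(310.9) - 1.6(7.1) = 264.27 - 11.36 = 252.91
Maximum is from combination 1.

489.34 kips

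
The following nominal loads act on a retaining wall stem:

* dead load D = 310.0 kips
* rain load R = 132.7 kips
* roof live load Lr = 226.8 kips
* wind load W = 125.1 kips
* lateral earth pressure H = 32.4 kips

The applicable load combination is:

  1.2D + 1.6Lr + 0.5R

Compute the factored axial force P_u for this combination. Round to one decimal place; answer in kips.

1.2(310.0) + 1.6(226.8) + 0.5(132.7) = 801.2
P_u = 801.2 kips.

801.2 kips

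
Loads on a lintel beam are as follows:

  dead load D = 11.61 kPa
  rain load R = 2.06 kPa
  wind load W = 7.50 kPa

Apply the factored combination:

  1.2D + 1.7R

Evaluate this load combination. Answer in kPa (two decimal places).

17.43 kPa

1.2(11.61) + 1.7(2.06) = 13.93 + 3.50 = 17.43
p_u = 17.43 kPa.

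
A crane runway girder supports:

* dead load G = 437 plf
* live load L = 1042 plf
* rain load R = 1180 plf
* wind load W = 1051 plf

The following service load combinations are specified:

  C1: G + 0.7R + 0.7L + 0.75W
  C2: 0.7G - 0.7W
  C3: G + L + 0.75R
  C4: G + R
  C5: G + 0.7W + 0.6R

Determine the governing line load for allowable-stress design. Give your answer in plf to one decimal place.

C1: 1.0(437) + 0.7(1180) + 0.7(1042) + 0.75(1051) = 2780.7
C2: 0.7(437) - 0.7(1051) = -429.8
C3: 1.0(437) + 1.0(1042) + 0.75(1180) = 2364.0
C4: 1.0(437) + 1.0(1180) = 1617.0
C5: 1.0(437) + 0.7(1051) + 0.6(1180) = 1880.7
Combination 1 governs: w = 2780.7 plf.

2780.7 plf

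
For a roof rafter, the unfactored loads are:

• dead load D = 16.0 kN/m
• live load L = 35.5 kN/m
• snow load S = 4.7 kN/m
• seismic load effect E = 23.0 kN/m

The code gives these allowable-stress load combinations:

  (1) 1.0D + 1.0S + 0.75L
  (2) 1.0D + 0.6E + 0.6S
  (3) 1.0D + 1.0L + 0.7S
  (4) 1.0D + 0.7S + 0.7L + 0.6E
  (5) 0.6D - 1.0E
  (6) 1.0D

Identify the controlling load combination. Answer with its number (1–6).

(1) 1.0(16.0) + 1.0(4.7) + 0.75(35.5) = 47.33
(2) 1.0(16.0) + 0.6(23.0) + 0.6(4.7) = 32.62
(3) 1.0(16.0) + 1.0(35.5) + 0.7(4.7) = 54.79
(4) 1.0(16.0) + 0.7(4.7) + 0.7(35.5) + 0.6(23.0) = 57.94
(5) 0.6(16.0) - 1.0(23.0) = -13.40
(6) 1.0(16.0) = 16.00
The largest value is 57.94 kN/m from combination 4.

Combination 4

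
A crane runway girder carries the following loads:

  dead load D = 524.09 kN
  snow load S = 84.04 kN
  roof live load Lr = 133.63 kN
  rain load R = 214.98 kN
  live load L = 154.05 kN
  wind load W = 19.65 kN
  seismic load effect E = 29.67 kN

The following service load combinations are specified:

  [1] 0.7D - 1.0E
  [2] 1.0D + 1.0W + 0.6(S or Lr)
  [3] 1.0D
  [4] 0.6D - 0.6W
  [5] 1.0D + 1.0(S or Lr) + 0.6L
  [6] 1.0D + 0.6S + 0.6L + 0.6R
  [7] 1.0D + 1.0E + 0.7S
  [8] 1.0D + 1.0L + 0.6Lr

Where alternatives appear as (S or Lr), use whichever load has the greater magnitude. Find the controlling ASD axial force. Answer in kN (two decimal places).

795.93 kN

(S or Lr) → Lr = 133.63 kN.
[1] 0.7(524.09) - 1.0(29.67) = 337.19
[2] 1.0(524.09) + 1.0(19.65) + 0.6(133.63) = 623.92
[3] 1.0(524.09) = 524.09
[4] 0.6(524.09) - 0.6(19.65) = 302.66
[5] 1.0(524.09) + 1.0(133.63) + 0.6(154.05) = 750.15
[6] 1.0(524.09) + 0.6(84.04) + 0.6(154.05) + 0.6(214.98) = 795.93
[7] 1.0(524.09) + 1.0(29.67) + 0.7(84.04) = 612.59
[8] 1.0(524.09) + 1.0(154.05) + 0.6(133.63) = 758.32
Combination 6 governs: N = 795.93 kN.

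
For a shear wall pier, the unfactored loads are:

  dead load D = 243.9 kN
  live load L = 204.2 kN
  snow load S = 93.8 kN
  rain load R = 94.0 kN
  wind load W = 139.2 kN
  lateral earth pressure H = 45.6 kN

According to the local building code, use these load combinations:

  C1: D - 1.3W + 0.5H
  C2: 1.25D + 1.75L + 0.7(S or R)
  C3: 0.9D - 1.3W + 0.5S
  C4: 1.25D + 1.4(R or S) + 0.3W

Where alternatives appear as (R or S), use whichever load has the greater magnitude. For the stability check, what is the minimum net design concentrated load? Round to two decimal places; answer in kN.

85.45 kN

(S or R) → R = 94.0 kN; (R or S) → R = 94.0 kN.
C1: 1.0(243.9) - 1.3(139.2) + 0.5(45.6) = 243.90 - 180.96 + 22.80 = 85.74
C2: 1.25(243.9) + 1.75(204.2) + 0.7(94.0) = 304.88 + 357.35 + 65.80 = 728.03
C3: 0.9(243.9) - 1.3(139.2) + 0.5(93.8) = 219.51 - 180.96 + 46.90 = 85.45
C4: 1.25(243.9) + 1.4(94.0) + 0.3(139.2) = 304.88 + 131.60 + 41.76 = 478.24
Combination 3 gives the minimum: 85.45 kN.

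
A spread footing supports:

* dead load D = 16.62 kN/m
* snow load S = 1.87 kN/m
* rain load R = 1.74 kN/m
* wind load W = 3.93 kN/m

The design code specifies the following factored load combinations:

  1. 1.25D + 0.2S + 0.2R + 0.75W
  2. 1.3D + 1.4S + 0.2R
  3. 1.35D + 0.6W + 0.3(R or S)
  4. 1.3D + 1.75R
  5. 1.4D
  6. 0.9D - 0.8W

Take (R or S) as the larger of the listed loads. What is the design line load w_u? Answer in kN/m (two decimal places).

25.36 kN/m

(R or S) → S = 1.87 kN/m.
1. 1.25(16.62) + 0.2(1.87) + 0.2(1.74) + 0.75(3.93) = 24.44
2. 1.3(16.62) + 1.4(1.87) + 0.2(1.74) = 24.57
3. 1.35(16.62) + 0.6(3.93) + 0.3(1.87) = 25.36
4. 1.3(16.62) + 1.75(1.74) = 24.65
5. 1.4(16.62) = 23.27
6. 0.9(16.62) - 0.8(3.93) = 11.81
Maximum is from combination 3.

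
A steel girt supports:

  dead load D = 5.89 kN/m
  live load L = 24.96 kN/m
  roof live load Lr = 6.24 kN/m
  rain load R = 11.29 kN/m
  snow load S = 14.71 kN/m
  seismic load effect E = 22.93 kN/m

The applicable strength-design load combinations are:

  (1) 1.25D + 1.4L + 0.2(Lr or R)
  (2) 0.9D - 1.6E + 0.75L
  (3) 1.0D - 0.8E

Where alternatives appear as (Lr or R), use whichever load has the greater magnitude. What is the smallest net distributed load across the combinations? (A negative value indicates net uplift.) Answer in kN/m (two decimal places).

(Lr or R) → R = 11.29 kN/m.
(1) 1.25(5.89) + 1.4(24.96) + 0.2(11.29) = 44.56
(2) 0.9(5.89) - 1.6(22.93) + 0.75(24.96) = -12.67
(3) 1.0(5.89) - 0.8(22.93) = -12.45
Combination 2 gives the minimum: -12.67 kN/m.

-12.67 kN/m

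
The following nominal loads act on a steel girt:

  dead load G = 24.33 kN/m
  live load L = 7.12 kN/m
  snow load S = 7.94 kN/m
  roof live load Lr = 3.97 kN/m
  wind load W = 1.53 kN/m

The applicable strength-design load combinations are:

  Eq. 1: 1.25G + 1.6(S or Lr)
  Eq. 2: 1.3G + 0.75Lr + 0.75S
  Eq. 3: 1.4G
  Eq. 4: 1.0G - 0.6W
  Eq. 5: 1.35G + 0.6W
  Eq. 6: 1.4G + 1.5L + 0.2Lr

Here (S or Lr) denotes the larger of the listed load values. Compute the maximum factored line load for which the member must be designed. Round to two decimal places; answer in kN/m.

45.54 kN/m

(S or Lr) → S = 7.94 kN/m.
Eq. 1: 1.25(24.33) + 1.6(7.94) = 43.12
Eq. 2: 1.3(24.33) + 0.75(3.97) + 0.75(7.94) = 40.56
Eq. 3: 1.4(24.33) = 34.06
Eq. 4: 1.0(24.33) - 0.6(1.53) = 24.33 - 0.92 = 23.41
Eq. 5: 1.35(24.33) + 0.6(1.53) = 33.76
Eq. 6: 1.4(24.33) + 1.5(7.12) + 0.2(3.97) = 45.54
Combination 6 governs: w_u = 45.54 kN/m.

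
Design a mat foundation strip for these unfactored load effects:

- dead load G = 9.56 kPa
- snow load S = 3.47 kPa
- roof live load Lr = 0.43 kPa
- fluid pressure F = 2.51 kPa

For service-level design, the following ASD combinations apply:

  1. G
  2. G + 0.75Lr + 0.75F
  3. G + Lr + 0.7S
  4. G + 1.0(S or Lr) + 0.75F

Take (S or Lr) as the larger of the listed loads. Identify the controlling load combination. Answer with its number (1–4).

(S or Lr) → S = 3.47 kPa.
1. 1.0(9.56) = 9.56
2. 1.0(9.56) + 0.75(0.43) + 0.75(2.51) = 11.77
3. 1.0(9.56) + 1.0(0.43) + 0.7(3.47) = 9.56 + 0.43 + 2.43 = 12.42
4. 1.0(9.56) + 1.0(3.47) + 0.75(2.51) = 9.56 + 3.47 + 1.88 = 14.91
The largest value is 14.91 kPa from combination 4.

Combination 4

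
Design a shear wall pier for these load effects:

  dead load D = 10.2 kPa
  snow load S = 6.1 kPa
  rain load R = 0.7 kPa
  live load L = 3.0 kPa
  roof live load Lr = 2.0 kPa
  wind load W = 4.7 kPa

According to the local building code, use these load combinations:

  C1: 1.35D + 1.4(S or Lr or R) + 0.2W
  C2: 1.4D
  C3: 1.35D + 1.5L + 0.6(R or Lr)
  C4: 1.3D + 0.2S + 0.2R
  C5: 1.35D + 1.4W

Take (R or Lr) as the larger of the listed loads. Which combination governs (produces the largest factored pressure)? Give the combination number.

Combination 1

(S or Lr or R) → S = 6.1 kPa; (R or Lr) → Lr = 2.0 kPa.
C1: 1.35(10.2) + 1.4(6.1) + 0.2(4.7) = 23.25
C2: 1.4(10.2) = 14.28
C3: 1.35(10.2) + 1.5(3.0) + 0.6(2.0) = 19.47
C4: 1.3(10.2) + 0.2(6.1) + 0.2(0.7) = 14.62
C5: 1.35(10.2) + 1.4(4.7) = 20.35
The largest value is 23.25 kPa from combination 1.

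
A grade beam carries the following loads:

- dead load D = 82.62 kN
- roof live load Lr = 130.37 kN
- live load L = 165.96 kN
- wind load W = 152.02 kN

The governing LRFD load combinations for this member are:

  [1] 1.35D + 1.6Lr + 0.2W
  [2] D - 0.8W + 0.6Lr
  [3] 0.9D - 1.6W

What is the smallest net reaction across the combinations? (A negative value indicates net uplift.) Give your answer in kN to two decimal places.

[1] 1.35(82.62) + 1.6(130.37) + 0.2(152.02) = 111.54 + 208.59 + 30.40 = 350.53
[2] 1.0(82.62) - 0.8(152.02) + 0.6(130.37) = 39.23
[3] 0.9(82.62) - 1.6(152.02) = 74.36 - 243.23 = -168.87
Combination 3 gives the minimum: -168.87 kN.

-168.87 kN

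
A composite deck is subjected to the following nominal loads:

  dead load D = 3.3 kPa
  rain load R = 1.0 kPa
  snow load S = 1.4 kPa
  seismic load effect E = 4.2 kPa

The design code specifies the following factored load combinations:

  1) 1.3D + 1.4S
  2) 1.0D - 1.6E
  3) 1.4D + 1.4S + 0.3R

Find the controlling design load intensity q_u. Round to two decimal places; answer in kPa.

1) 1.3(3.3) + 1.4(1.4) = 6.25
2) 1.0(3.3) - 1.6(4.2) = -3.42
3) 1.4(3.3) + 1.4(1.4) + 0.3(1.0) = 6.88
Maximum is from combination 3.

6.88 kPa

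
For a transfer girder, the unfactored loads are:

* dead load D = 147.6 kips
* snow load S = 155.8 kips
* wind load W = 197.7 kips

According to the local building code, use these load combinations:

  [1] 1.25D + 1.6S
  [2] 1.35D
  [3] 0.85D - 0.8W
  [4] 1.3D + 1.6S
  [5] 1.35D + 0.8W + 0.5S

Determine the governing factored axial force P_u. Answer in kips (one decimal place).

441.2 kips

[1] 1.25(147.6) + 1.6(155.8) = 433.8
[2] 1.35(147.6) = 199.3
[3] 0.85(147.6) - 0.8(197.7) = -32.7
[4] 1.3(147.6) + 1.6(155.8) = 441.2
[5] 1.35(147.6) + 0.8(197.7) + 0.5(155.8) = 435.3
Maximum is from combination 4.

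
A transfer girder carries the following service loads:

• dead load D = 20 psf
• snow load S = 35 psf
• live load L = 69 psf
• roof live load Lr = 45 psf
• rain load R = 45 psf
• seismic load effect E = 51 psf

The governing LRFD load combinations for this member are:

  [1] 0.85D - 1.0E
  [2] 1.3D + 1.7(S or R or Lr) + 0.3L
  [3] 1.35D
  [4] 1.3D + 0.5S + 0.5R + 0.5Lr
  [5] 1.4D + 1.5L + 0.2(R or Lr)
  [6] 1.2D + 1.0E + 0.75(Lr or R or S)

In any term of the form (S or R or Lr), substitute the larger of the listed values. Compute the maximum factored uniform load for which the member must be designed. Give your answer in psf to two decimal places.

140.50 psf

(S or R or Lr) → R = 45 psf; (R or Lr) → R = 45 psf; (Lr or R or S) → Lr = 45 psf.
[1] 0.85(20) - 1.0(51) = 17.00 - 51.00 = -34.00
[2] 1.3(20) + 1.7(45) + 0.3(69) = 26.00 + 76.50 + 20.70 = 123.20
[3] 1.35(20) = 27.00
[4] 1.3(20) + 0.5(35) + 0.5(45) + 0.5(45) = 26.00 + 17.50 + 22.50 + 22.50 = 88.50
[5] 1.4(20) + 1.5(69) + 0.2(45) = 28.00 + 103.50 + 9.00 = 140.50
[6] 1.2(20) + 1.0(51) + 0.75(45) = 24.00 + 51.00 + 33.75 = 108.75
Maximum is from combination 5.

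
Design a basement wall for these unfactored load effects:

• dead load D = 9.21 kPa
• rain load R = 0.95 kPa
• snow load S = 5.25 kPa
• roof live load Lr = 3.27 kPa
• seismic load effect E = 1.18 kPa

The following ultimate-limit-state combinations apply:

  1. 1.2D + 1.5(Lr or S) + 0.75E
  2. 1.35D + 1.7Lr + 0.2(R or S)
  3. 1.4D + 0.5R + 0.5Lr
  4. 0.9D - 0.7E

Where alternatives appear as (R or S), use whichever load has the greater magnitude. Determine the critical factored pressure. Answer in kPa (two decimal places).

(Lr or S) → S = 5.25 kPa; (R or S) → S = 5.25 kPa.
1. 1.2(9.21) + 1.5(5.25) + 0.75(1.18) = 19.81
2. 1.35(9.21) + 1.7(3.27) + 0.2(5.25) = 12.43 + 5.56 + 1.05 = 19.04
3. 1.4(9.21) + 0.5(0.95) + 0.5(3.27) = 15.00
4. 0.9(9.21) - 0.7(1.18) = 8.29 - 0.83 = 7.46
The controlling combination is 1, giving 19.81 kPa.

19.81 kPa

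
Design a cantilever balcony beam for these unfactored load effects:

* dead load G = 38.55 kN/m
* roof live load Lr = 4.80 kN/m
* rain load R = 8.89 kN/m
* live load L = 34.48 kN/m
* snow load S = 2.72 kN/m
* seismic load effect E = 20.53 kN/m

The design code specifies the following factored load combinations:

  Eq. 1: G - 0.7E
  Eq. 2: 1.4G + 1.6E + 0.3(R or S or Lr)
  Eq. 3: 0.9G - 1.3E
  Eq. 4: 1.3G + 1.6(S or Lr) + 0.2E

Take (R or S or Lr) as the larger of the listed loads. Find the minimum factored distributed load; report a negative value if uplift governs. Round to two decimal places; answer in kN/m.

(R or S or Lr) → R = 8.89 kN/m; (S or Lr) → Lr = 4.80 kN/m.
Eq. 1: 1.0(38.55) - 0.7(20.53) = 24.18
Eq. 2: 1.4(38.55) + 1.6(20.53) + 0.3(8.89) = 89.49
Eq. 3: 0.9(38.55) - 1.3(20.53) = 8.01
Eq. 4: 1.3(38.55) + 1.6(4.80) + 0.2(20.53) = 61.90
Combination 3 gives the minimum: 8.01 kN/m.

8.01 kN/m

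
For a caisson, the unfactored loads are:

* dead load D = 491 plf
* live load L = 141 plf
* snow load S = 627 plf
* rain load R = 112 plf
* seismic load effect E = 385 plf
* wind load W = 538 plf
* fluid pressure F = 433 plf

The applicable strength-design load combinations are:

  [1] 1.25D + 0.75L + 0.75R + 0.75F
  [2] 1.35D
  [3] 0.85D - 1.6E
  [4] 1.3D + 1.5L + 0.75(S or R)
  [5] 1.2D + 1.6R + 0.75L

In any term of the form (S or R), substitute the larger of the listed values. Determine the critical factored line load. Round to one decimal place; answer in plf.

1320.1 plf

(S or R) → S = 627 plf.
[1] 1.25(491) + 0.75(141) + 0.75(112) + 0.75(433) = 1128.3
[2] 1.35(491) = 662.9
[3] 0.85(491) - 1.6(385) = -198.7
[4] 1.3(491) + 1.5(141) + 0.75(627) = 1320.1
[5] 1.2(491) + 1.6(112) + 0.75(141) = 874.2
Combination 4 governs: w_u = 1320.1 plf.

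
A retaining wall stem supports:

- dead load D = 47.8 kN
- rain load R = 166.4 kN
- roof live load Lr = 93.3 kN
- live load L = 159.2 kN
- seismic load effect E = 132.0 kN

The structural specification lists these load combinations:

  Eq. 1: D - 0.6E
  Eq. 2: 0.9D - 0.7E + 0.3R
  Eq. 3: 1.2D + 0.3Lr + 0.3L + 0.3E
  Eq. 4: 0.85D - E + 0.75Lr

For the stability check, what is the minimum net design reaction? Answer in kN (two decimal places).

-31.40 kN

Eq. 1: 1.0(47.8) - 0.6(132.0) = -31.40
Eq. 2: 0.9(47.8) - 0.7(132.0) + 0.3(166.4) = 0.54
Eq. 3: 1.2(47.8) + 0.3(93.3) + 0.3(159.2) + 0.3(132.0) = 172.71
Eq. 4: 0.85(47.8) - 1.0(132.0) + 0.75(93.3) = -21.40
Combination 1 gives the minimum: -31.40 kN.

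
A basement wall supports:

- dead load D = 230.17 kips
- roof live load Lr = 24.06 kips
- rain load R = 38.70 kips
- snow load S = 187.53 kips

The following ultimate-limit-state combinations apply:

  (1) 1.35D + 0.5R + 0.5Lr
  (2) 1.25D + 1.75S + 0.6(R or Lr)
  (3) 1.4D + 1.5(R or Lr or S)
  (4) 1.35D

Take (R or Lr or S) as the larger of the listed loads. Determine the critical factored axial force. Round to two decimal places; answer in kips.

(R or Lr) → R = 38.70 kips; (R or Lr or S) → S = 187.53 kips.
(1) 1.35(230.17) + 0.5(38.70) + 0.5(24.06) = 310.73 + 19.35 + 12.03 = 342.11
(2) 1.25(230.17) + 1.75(187.53) + 0.6(38.70) = 287.71 + 328.18 + 23.22 = 639.11
(3) 1.4(230.17) + 1.5(187.53) = 603.53
(4) 1.35(230.17) = 310.73
Maximum is from combination 2.

639.11 kips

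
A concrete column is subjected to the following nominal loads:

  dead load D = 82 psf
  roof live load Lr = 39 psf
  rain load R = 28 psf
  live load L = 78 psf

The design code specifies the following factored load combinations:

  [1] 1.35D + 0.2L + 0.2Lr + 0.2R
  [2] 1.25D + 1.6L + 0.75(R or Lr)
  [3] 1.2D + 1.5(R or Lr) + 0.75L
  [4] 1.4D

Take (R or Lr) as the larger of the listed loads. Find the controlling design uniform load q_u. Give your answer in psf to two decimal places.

(R or Lr) → Lr = 39 psf.
[1] 1.35(82) + 0.2(78) + 0.2(39) + 0.2(28) = 110.70 + 15.60 + 7.80 + 5.60 = 139.70
[2] 1.25(82) + 1.6(78) + 0.75(39) = 102.50 + 124.80 + 29.25 = 256.55
[3] 1.2(82) + 1.5(39) + 0.75(78) = 98.40 + 58.50 + 58.50 = 215.40
[4] 1.4(82) = 114.80
The controlling combination is 2, giving 256.55 psf.

256.55 psf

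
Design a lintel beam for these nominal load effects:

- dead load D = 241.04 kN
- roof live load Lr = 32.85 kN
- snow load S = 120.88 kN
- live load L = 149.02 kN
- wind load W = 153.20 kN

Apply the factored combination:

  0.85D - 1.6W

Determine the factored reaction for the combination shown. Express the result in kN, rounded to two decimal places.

0.85(241.04) - 1.6(153.20) = 204.88 - 245.12 = -40.24
V_u = -40.24 kN.

-40.24 kN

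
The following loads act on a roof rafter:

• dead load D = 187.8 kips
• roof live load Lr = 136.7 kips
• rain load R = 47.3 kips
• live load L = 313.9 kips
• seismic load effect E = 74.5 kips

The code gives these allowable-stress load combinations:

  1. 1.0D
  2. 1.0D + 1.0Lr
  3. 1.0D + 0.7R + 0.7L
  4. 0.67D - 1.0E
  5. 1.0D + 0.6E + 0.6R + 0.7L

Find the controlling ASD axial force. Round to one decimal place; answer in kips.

1. 1.0(187.8) = 187.8
2. 1.0(187.8) + 1.0(136.7) = 187.8 + 136.7 = 324.5
3. 1.0(187.8) + 0.7(47.3) + 0.7(313.9) = 187.8 + 33.1 + 219.7 = 440.6
4. 0.67(187.8) - 1.0(74.5) = 125.8 - 74.5 = 51.3
5. 1.0(187.8) + 0.6(74.5) + 0.6(47.3) + 0.7(313.9) = 187.8 + 44.7 + 28.4 + 219.7 = 480.6
Maximum is from combination 5.

480.6 kips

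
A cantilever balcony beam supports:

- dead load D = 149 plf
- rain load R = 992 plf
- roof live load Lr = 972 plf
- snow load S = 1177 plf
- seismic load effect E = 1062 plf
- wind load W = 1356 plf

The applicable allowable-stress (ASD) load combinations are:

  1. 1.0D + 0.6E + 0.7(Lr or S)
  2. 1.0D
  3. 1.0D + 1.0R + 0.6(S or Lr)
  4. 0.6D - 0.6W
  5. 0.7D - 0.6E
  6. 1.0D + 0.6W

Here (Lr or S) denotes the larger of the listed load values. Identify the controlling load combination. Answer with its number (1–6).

(Lr or S) → S = 1177 plf; (S or Lr) → S = 1177 plf.
1. 1.0(149) + 0.6(1062) + 0.7(1177) = 149.00 + 637.20 + 823.90 = 1610.10
2. 1.0(149) = 149.00
3. 1.0(149) + 1.0(992) + 0.6(1177) = 149.00 + 992.00 + 706.20 = 1847.20
4. 0.6(149) - 0.6(1356) = 89.40 - 813.60 = -724.20
5. 0.7(149) - 0.6(1062) = 104.30 - 637.20 = -532.90
6. 1.0(149) + 0.6(1356) = 149.00 + 813.60 = 962.60
The largest value is 1847.20 plf from combination 3.

Combination 3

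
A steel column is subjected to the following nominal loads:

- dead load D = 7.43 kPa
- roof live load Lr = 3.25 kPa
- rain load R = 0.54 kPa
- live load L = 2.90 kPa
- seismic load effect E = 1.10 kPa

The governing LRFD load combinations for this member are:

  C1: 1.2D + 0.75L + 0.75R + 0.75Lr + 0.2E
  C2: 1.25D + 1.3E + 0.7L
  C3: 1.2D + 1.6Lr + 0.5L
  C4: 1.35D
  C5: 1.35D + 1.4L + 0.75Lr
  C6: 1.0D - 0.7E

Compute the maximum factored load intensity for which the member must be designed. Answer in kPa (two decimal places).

C1: 1.2(7.43) + 0.75(2.90) + 0.75(0.54) + 0.75(3.25) + 0.2(1.10) = 14.15
C2: 1.25(7.43) + 1.3(1.10) + 0.7(2.90) = 9.29 + 1.43 + 2.03 = 12.75
C3: 1.2(7.43) + 1.6(3.25) + 0.5(2.90) = 8.92 + 5.20 + 1.45 = 15.57
C4: 1.35(7.43) = 10.03
C5: 1.35(7.43) + 1.4(2.90) + 0.75(3.25) = 10.03 + 4.06 + 2.44 = 16.53
C6: 1.0(7.43) - 0.7(1.10) = 7.43 - 0.77 = 6.66
Maximum is from combination 5.

16.53 kPa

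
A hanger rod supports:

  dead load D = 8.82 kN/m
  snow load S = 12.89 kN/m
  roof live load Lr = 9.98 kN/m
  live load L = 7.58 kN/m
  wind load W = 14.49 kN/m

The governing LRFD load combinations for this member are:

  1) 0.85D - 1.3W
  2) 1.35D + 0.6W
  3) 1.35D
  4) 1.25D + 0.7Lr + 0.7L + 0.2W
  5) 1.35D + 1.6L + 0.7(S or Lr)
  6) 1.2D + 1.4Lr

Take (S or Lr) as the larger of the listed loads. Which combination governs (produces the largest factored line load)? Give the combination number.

(S or Lr) → S = 12.89 kN/m.
1) 0.85(8.82) - 1.3(14.49) = 7.50 - 18.84 = -11.34
2) 1.35(8.82) + 0.6(14.49) = 11.91 + 8.69 = 20.60
3) 1.35(8.82) = 11.91
4) 1.25(8.82) + 0.7(9.98) + 0.7(7.58) + 0.2(14.49) = 26.22
5) 1.35(8.82) + 1.6(7.58) + 0.7(12.89) = 11.91 + 12.13 + 9.02 = 33.06
6) 1.2(8.82) + 1.4(9.98) = 24.56
The largest value is 33.06 kN/m from combination 5.

Combination 5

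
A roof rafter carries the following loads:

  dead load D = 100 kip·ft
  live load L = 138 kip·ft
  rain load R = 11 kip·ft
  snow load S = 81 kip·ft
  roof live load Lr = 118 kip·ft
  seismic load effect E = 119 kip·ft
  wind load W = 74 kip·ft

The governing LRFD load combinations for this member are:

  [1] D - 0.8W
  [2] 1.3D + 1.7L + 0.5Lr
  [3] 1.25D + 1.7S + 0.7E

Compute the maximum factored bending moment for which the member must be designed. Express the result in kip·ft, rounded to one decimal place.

[1] 1.0(100) - 0.8(74) = 100.0 - 59.2 = 40.8
[2] 1.3(100) + 1.7(138) + 0.5(118) = 130.0 + 234.6 + 59.0 = 423.6
[3] 1.25(100) + 1.7(81) + 0.7(119) = 125.0 + 137.7 + 83.3 = 346.0
Maximum is from combination 2.

423.6 kip·ft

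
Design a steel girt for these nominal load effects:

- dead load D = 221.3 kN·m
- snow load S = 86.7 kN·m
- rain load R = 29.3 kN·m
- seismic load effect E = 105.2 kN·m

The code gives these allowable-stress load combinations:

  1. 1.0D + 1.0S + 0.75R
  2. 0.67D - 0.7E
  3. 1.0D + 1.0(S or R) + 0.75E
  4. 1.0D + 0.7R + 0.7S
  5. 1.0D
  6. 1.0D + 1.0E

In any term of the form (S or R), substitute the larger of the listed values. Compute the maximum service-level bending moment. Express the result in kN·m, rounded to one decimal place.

(S or R) → S = 86.7 kN·m.
1. 1.0(221.3) + 1.0(86.7) + 0.75(29.3) = 221.3 + 86.7 + 22.0 = 330.0
2. 0.67(221.3) - 0.7(105.2) = 74.6
3. 1.0(221.3) + 1.0(86.7) + 0.75(105.2) = 221.3 + 86.7 + 78.9 = 386.9
4. 1.0(221.3) + 0.7(29.3) + 0.7(86.7) = 221.3 + 20.5 + 60.7 = 302.5
5. 1.0(221.3) = 221.3
6. 1.0(221.3) + 1.0(105.2) = 221.3 + 105.2 = 326.5
The controlling combination is 3, giving 386.9 kN·m.

386.9 kN·m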